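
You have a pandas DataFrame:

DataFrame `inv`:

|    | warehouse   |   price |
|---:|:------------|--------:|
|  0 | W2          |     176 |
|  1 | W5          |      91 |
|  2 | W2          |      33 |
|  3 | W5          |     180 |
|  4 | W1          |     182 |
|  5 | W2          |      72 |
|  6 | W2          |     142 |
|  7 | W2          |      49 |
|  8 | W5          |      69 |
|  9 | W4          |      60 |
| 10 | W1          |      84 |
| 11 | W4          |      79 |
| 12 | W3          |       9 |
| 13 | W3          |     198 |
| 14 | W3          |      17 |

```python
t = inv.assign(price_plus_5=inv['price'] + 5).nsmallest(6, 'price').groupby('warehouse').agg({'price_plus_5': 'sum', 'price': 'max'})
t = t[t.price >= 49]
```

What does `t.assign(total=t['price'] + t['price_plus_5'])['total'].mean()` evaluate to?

add column price_plus_5 = inv['price'] + 5:
   warehouse  price  price_plus_5
0         W2    176           181
1         W5     91            96
2         W2     33            38
3         W5    180           185
4         W1    182           187
5         W2     72            77
6         W2    142           147
7         W2     49            54
8         W5     69            74
9         W4     60            65
10        W1     84            89
11        W4     79            84
12        W3      9            14
13        W3    198           203
14        W3     17            22
take 6 rows with smallest price:
   warehouse  price  price_plus_5
12        W3      9            14
14        W3     17            22
2         W2     33            38
7         W2     49            54
9         W4     60            65
8         W5     69            74
group by warehouse: sum(price_plus_5), max(price):
           price_plus_5  price
warehouse                     
W2                   92     49
W3                   36     17
W4                   65     60
W5                   74     69
filter rows where price >= 49:
           price_plus_5  price
warehouse                     
W2                   92     49
W4                   65     60
W5                   74     69
add column total = t['price'] + t['price_plus_5']:
           price_plus_5  price  total
warehouse                            
W2                   92     49    141
W4                   65     60    125
W5                   74     69    143
mean of column 'total' → 136.333333333

136.333333333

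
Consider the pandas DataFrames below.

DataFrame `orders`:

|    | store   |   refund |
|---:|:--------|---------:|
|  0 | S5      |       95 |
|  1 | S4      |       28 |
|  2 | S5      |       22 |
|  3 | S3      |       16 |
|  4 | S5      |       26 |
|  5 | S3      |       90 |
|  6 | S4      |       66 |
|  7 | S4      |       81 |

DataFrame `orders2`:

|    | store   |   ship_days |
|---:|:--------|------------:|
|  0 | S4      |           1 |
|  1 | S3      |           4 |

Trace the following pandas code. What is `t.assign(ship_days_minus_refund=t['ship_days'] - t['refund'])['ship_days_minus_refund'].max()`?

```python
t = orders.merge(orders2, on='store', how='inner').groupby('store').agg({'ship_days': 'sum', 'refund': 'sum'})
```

merge on 'store' (how='inner') → 5 rows:
  store  refund  ship_days
0    S4      28          1
1    S3      16          4
2    S3      90          4
3    S4      66          1
4    S4      81          1
group by store: sum(ship_days), sum(refund):
       ship_days  refund
store                   
S3             8     106
S4             3     175
add column ship_days_minus_refund = t['ship_days'] - t['refund']:
       ship_days  refund  ship_days_minus_refund
store                                           
S3             8     106                     -98
S4             3     175                    -172
So max() = -98.

-98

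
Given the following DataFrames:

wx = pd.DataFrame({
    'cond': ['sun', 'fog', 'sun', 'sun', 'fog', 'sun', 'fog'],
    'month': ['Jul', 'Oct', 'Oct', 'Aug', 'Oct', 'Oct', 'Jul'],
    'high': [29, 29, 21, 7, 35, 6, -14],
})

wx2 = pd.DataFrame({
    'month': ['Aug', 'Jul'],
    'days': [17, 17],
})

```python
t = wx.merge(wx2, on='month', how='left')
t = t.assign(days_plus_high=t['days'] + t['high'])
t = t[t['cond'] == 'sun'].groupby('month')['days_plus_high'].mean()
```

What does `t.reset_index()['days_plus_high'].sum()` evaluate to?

merge on 'month' (how='left') → 7 rows:
  cond month  high  days
0  sun   Jul    29  17.0
1  fog   Oct    29   NaN
2  sun   Oct    21   NaN
3  sun   Aug     7  17.0
4  fog   Oct    35   NaN
5  sun   Oct     6   NaN
6  fog   Jul   -14  17.0
add column days_plus_high = t['days'] + t['high']:
  cond month  high  days  days_plus_high
0  sun   Jul    29  17.0            46.0
1  fog   Oct    29   NaN             NaN
2  sun   Oct    21   NaN             NaN
3  sun   Aug     7  17.0            24.0
4  fog   Oct    35   NaN             NaN
5  sun   Oct     6   NaN             NaN
6  fog   Jul   -14  17.0             3.0
filter rows where cond == 'sun':
  cond month  high  days  days_plus_high
0  sun   Jul    29  17.0            46.0
2  sun   Oct    21   NaN             NaN
3  sun   Aug     7  17.0            24.0
5  sun   Oct     6   NaN             NaN
group by month, mean of days_plus_high:
month
Aug    24.0
Jul    46.0
Oct     NaN
Name: days_plus_high, dtype: float64
reset_index():
  month  days_plus_high
0   Aug            24.0
1   Jul            46.0
2   Oct             NaN
Then the sum of column 'days_plus_high': 70.0

70.0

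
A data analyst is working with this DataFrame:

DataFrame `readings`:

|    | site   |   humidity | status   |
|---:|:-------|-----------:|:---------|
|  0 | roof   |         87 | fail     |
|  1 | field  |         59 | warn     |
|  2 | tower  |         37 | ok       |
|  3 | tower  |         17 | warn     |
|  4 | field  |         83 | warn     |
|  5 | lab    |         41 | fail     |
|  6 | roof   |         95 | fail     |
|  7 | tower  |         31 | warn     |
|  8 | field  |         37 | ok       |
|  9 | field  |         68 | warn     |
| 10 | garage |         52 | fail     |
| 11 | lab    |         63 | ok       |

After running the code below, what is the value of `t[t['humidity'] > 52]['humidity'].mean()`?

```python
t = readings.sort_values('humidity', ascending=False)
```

sort by humidity descending:
      site  humidity status
6     roof        95   fail
0     roof        87   fail
4    field        83   warn
9    field        68   warn
11     lab        63     ok
1    field        59   warn
10  garage        52   fail
5      lab        41   fail
2    tower        37     ok
8    field        37     ok
7    tower        31   warn
3    tower        17   warn
filter rows where humidity > 52:
     site  humidity status
6    roof        95   fail
0    roof        87   fail
4   field        83   warn
9   field        68   warn
11    lab        63     ok
1   field        59   warn

75.8333333333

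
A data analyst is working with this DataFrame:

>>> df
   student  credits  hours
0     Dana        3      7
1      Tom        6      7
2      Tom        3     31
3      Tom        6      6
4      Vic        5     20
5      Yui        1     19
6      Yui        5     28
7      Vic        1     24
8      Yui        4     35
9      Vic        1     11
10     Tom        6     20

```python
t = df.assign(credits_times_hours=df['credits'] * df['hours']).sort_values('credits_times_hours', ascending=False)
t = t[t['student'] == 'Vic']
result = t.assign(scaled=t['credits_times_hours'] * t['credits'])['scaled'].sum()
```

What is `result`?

add column credits_times_hours = df['credits'] * df['hours']:
   student  credits  hours  credits_times_hours
0     Dana        3      7                   21
1      Tom        6      7                   42
2      Tom        3     31                   93
3      Tom        6      6                   36
4      Vic        5     20                  100
5      Yui        1     19                   19
6      Yui        5     28                  140
7      Vic        1     24                   24
8      Yui        4     35                  140
9      Vic        1     11                   11
10     Tom        6     20                  120
sort by credits_times_hours descending:
   student  credits  hours  credits_times_hours
6      Yui        5     28                  140
8      Yui        4     35                  140
10     Tom        6     20                  120
4      Vic        5     20                  100
2      Tom        3     31                   93
1      Tom        6      7                   42
3      Tom        6      6                   36
7      Vic        1     24                   24
0     Dana        3      7                   21
5      Yui        1     19                   19
9      Vic        1     11                   11
filter rows where student == 'Vic':
  student  credits  hours  credits_times_hours
4     Vic        5     20                  100
7     Vic        1     24                   24
9     Vic        1     11                   11
add column scaled = t['credits_times_hours'] * t['credits']:
  student  credits  hours  credits_times_hours  scaled
4     Vic        5     20                  100     500
7     Vic        1     24                   24      24
9     Vic        1     11                   11      11
Hence 535.

535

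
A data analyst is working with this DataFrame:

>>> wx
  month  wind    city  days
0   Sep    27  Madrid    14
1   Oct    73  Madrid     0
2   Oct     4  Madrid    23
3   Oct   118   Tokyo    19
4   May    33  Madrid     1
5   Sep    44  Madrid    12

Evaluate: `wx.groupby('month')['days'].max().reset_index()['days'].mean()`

12.6666666667

group by month, max of days:
month
May     1
Oct    23
Sep    14
Name: days, dtype: int64
reset_index():
  month  days
0   May     1
1   Oct    23
2   Sep    14
Finally, mean of column 'days' = 12.6666666667.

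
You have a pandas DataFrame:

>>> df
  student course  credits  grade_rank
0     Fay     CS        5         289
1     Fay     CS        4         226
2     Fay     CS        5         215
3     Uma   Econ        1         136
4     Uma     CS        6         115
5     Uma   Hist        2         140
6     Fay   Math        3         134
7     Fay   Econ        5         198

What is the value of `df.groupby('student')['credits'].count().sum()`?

8

group by student, count of credits:
student
Fay    5
Uma    3
Name: credits, dtype: int64
Hence 8.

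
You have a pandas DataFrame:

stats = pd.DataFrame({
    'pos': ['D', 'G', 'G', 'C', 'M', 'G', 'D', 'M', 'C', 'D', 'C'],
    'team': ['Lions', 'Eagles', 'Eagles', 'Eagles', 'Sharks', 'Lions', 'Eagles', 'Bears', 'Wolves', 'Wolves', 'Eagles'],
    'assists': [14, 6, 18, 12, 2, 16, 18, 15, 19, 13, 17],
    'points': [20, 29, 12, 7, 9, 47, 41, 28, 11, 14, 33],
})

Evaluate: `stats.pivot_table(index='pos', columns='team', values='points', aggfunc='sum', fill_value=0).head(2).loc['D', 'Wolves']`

14

pivot: rows=pos, cols=team, sum(points):
team  Bears  Eagles  Lions  Sharks  Wolves
pos                                       
C         0      40      0       0      11
D         0      41     20       0      14
G         0      41     47       0       0
M        28       0      0       9       0
take first 2 rows:
team  Bears  Eagles  Lions  Sharks  Wolves
pos                                       
C         0      40      0       0      11
D         0      41     20       0      14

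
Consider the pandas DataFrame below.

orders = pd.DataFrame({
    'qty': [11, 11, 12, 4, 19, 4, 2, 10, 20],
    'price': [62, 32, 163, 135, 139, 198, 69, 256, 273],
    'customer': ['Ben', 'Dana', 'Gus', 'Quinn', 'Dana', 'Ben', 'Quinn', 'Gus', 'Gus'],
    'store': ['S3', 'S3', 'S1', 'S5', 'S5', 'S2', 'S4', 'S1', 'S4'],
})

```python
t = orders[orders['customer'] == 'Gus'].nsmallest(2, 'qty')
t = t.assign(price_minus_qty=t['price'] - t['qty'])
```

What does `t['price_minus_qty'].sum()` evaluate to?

397

filter rows where customer == 'Gus':
   qty  price customer store
2   12    163      Gus    S1
7   10    256      Gus    S1
8   20    273      Gus    S4
take 2 rows with smallest qty:
   qty  price customer store
7   10    256      Gus    S1
2   12    163      Gus    S1
add column price_minus_qty = t['price'] - t['qty']:
   qty  price customer store  price_minus_qty
7   10    256      Gus    S1              246
2   12    163      Gus    S1              151
The sum of column 'price_minus_qty' is 397.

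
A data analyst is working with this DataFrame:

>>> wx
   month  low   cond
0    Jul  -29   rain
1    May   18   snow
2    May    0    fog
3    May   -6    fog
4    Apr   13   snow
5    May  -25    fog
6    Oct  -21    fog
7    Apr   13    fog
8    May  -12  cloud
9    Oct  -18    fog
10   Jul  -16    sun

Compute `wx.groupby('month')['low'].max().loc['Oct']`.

-18

group by month, max of low:
month
Apr    13
Jul   -16
May    18
Oct   -18
Name: low, dtype: int64
value at index 'Oct' → -18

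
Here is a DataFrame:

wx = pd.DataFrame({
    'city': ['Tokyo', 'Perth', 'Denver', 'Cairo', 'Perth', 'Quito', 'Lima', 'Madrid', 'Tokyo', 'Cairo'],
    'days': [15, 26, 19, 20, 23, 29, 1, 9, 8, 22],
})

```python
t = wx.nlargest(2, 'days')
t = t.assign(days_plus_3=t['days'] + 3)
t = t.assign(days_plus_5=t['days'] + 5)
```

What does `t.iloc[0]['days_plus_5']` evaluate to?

take 2 rows with largest days:
    city  days
5  Quito    29
1  Perth    26
add column days_plus_3 = t['days'] + 3:
    city  days  days_plus_3
5  Quito    29           32
1  Perth    26           29
add column days_plus_5 = t['days'] + 5:
    city  days  days_plus_3  days_plus_5
5  Quito    29           32           34
1  Perth    26           29           31
Hence 34.

34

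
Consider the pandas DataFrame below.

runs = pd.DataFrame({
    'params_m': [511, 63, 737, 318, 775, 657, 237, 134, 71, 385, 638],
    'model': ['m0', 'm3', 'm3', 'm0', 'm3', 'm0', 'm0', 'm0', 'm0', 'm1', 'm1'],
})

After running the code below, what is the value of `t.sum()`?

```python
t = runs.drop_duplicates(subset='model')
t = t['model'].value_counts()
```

drop duplicate model (keep=first):
   params_m model
0       511    m0
1        63    m3
9       385    m1
value_counts of model:
model
m0    1
m3    1
m1    1
Name: count, dtype: int64
Hence 3.

3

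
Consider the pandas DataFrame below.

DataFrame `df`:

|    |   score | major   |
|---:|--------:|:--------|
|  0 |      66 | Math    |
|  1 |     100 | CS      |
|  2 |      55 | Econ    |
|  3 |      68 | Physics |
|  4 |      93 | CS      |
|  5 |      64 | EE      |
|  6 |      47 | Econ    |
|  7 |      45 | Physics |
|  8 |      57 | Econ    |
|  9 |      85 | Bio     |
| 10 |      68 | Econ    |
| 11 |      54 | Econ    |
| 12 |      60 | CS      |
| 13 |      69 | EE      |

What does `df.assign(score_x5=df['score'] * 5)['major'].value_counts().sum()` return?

14

add column score_x5 = df['score'] * 5:
    score    major  score_x5
0      66     Math       330
1     100       CS       500
2      55     Econ       275
3      68  Physics       340
4      93       CS       465
5      64       EE       320
6      47     Econ       235
7      45  Physics       225
8      57     Econ       285
9      85      Bio       425
10     68     Econ       340
11     54     Econ       270
12     60       CS       300
13     69       EE       345
value_counts of major:
major
Econ       5
CS         3
Physics    2
EE         2
Math       1
Bio        1
Name: count, dtype: int64
Finally, sum of the resulting series = 14.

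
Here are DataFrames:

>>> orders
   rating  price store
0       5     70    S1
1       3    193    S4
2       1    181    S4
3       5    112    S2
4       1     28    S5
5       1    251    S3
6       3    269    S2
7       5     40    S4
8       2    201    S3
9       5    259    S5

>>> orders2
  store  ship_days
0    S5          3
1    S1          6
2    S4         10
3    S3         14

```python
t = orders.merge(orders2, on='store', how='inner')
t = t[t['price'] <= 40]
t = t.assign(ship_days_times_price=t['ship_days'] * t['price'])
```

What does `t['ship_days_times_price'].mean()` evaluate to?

242.0

merge on 'store' (how='inner') → 8 rows:
   rating  price store  ship_days
0       5     70    S1          6
1       3    193    S4         10
2       1    181    S4         10
3       1     28    S5          3
4       1    251    S3         14
5       5     40    S4         10
6       2    201    S3         14
7       5    259    S5          3
filter rows where price <= 40:
   rating  price store  ship_days
3       1     28    S5          3
5       5     40    S4         10
add column ship_days_times_price = t['ship_days'] * t['price']:
   rating  price store  ship_days  ship_days_times_price
3       1     28    S5          3                     84
5       5     40    S4         10                    400
The mean of column 'ship_days_times_price' is 242.0.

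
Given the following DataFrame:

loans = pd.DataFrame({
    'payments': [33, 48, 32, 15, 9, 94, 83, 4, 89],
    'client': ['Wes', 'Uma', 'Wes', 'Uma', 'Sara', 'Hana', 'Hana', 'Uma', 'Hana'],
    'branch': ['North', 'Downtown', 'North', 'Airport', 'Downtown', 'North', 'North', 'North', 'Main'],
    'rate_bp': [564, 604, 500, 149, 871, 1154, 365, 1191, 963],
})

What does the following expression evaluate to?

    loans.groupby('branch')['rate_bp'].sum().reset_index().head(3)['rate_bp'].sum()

group by branch, sum of rate_bp:
branch
Airport      149
Downtown    1475
Main         963
North       3774
Name: rate_bp, dtype: int64
reset_index():
     branch  rate_bp
0   Airport      149
1  Downtown     1475
2      Main      963
3     North     3774
take first 3 rows:
     branch  rate_bp
0   Airport      149
1  Downtown     1475
2      Main      963

2587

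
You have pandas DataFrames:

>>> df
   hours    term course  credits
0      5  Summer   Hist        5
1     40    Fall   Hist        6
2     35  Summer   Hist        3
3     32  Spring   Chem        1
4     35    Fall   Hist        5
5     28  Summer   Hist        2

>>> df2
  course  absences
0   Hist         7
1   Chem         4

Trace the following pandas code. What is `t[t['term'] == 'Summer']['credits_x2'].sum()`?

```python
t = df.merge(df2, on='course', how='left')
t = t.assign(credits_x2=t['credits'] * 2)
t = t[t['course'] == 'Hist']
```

merge on 'course' (how='left') → 6 rows:
   hours    term course  credits  absences
0      5  Summer   Hist        5         7
1     40    Fall   Hist        6         7
2     35  Summer   Hist        3         7
3     32  Spring   Chem        1         4
4     35    Fall   Hist        5         7
5     28  Summer   Hist        2         7
add column credits_x2 = t['credits'] * 2:
   hours    term course  credits  absences  credits_x2
0      5  Summer   Hist        5         7          10
1     40    Fall   Hist        6         7          12
2     35  Summer   Hist        3         7           6
3     32  Spring   Chem        1         4           2
4     35    Fall   Hist        5         7          10
5     28  Summer   Hist        2         7           4
filter rows where course == 'Hist':
   hours    term course  credits  absences  credits_x2
0      5  Summer   Hist        5         7          10
1     40    Fall   Hist        6         7          12
2     35  Summer   Hist        3         7           6
4     35    Fall   Hist        5         7          10
5     28  Summer   Hist        2         7           4
filter rows where term == 'Summer':
   hours    term course  credits  absences  credits_x2
0      5  Summer   Hist        5         7          10
2     35  Summer   Hist        3         7           6
5     28  Summer   Hist        2         7           4
Hence 20.

20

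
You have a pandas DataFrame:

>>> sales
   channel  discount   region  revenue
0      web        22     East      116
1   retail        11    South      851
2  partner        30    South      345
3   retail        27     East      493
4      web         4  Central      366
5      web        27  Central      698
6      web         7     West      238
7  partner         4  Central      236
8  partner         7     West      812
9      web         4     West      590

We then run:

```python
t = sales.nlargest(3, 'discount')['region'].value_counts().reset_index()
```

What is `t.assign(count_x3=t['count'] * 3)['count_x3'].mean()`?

take 3 rows with largest discount:
   channel  discount   region  revenue
2  partner        30    South      345
3   retail        27     East      493
5      web        27  Central      698
value_counts of region:
region
South      1
East       1
Central    1
Name: count, dtype: int64
reset_index():
    region  count
0    South      1
1     East      1
2  Central      1
add column count_x3 = t['count'] * 3:
    region  count  count_x3
0    South      1         3
1     East      1         3
2  Central      1         3
Taking the mean of column 'count_x3' gives 3.0.

3.0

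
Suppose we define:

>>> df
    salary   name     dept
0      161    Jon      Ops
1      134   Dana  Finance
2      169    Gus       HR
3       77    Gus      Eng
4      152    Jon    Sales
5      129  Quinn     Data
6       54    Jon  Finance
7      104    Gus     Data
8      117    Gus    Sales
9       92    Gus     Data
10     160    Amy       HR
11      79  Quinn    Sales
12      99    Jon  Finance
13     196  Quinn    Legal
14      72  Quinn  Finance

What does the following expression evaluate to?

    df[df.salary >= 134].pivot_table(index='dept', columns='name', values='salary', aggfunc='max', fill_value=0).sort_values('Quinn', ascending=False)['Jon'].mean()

62.6

filter rows where salary >= 134:
    salary   name     dept
0      161    Jon      Ops
1      134   Dana  Finance
2      169    Gus       HR
4      152    Jon    Sales
10     160    Amy       HR
13     196  Quinn    Legal
pivot: rows=dept, cols=name, max(salary):
name     Amy  Dana  Gus  Jon  Quinn
dept                               
Finance    0   134    0    0      0
HR       160     0  169    0      0
Legal      0     0    0    0    196
Ops        0     0    0  161      0
Sales      0     0    0  152      0
sort by Quinn descending:
name     Amy  Dana  Gus  Jon  Quinn
dept                               
Legal      0     0    0    0    196
Finance    0   134    0    0      0
HR       160     0  169    0      0
Ops        0     0    0  161      0
Sales      0     0    0  152      0
So mean() = 62.6.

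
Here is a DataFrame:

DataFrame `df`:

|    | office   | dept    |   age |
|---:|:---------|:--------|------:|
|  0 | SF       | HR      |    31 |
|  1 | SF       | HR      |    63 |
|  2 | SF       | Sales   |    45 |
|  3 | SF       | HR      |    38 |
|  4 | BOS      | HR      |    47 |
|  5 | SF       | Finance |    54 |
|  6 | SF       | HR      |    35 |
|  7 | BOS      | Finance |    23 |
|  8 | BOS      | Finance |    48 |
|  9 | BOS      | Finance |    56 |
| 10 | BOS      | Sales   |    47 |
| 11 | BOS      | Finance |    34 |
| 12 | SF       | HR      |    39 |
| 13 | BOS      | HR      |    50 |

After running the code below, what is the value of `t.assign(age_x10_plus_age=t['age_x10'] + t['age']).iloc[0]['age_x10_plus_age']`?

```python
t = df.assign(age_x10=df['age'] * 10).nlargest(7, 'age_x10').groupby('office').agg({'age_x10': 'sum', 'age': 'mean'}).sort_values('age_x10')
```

1228.5

add column age_x10 = df['age'] * 10:
   office     dept  age  age_x10
0      SF       HR   31      310
1      SF       HR   63      630
2      SF    Sales   45      450
3      SF       HR   38      380
4     BOS       HR   47      470
5      SF  Finance   54      540
6      SF       HR   35      350
7     BOS  Finance   23      230
8     BOS  Finance   48      480
9     BOS  Finance   56      560
10    BOS    Sales   47      470
11    BOS  Finance   34      340
12     SF       HR   39      390
13    BOS       HR   50      500
take 7 rows with largest age_x10:
   office     dept  age  age_x10
1      SF       HR   63      630
9     BOS  Finance   56      560
5      SF  Finance   54      540
13    BOS       HR   50      500
8     BOS  Finance   48      480
4     BOS       HR   47      470
10    BOS    Sales   47      470
group by office: sum(age_x10), mean(age):
        age_x10   age
office               
BOS        2480  49.6
SF         1170  58.5
sort by age_x10:
        age_x10   age
office               
SF         1170  58.5
BOS        2480  49.6
add column age_x10_plus_age = t['age_x10'] + t['age']:
        age_x10   age  age_x10_plus_age
office                                 
SF         1170  58.5            1228.5
BOS        2480  49.6            2529.6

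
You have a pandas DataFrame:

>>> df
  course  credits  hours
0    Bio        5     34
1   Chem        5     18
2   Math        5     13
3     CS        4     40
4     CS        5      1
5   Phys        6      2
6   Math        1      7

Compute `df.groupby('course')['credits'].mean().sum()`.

group by course, mean of credits:
course
Bio     5.0
CS      4.5
Chem    5.0
Math    3.0
Phys    6.0
Name: credits, dtype: float64
Taking the sum of the resulting series gives 23.5.

23.5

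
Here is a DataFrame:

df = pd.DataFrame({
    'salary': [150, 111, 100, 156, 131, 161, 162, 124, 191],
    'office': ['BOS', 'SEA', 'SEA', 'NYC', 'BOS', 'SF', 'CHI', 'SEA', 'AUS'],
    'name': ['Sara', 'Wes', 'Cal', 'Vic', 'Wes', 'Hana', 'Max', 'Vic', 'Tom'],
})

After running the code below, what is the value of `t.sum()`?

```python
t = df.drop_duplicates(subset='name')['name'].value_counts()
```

7

drop duplicate name (keep=first):
   salary office  name
0     150    BOS  Sara
1     111    SEA   Wes
2     100    SEA   Cal
3     156    NYC   Vic
5     161     SF  Hana
6     162    CHI   Max
8     191    AUS   Tom
value_counts of name:
name
Sara    1
Wes     1
Cal     1
Vic     1
Hana    1
Max     1
Tom     1
Name: count, dtype: int64
sum of the resulting series → 7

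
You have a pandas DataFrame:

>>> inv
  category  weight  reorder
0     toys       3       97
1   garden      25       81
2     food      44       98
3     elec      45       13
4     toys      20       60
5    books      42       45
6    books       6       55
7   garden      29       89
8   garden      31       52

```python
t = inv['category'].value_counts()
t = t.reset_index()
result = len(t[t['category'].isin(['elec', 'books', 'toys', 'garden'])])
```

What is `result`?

4

value_counts of category:
category
garden    3
toys      2
books     2
food      1
elec      1
Name: count, dtype: int64
reset_index():
  category  count
0   garden      3
1     toys      2
2    books      2
3     food      1
4     elec      1
filter rows where category in ['elec', 'books', 'toys', 'garden']:
  category  count
0   garden      3
1     toys      2
2    books      2
4     elec      1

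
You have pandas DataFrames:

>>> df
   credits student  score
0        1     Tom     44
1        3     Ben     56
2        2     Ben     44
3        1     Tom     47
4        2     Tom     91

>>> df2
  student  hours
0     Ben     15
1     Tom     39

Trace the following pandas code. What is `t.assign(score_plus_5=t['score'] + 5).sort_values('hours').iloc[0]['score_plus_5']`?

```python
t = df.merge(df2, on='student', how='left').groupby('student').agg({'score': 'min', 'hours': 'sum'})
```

merge on 'student' (how='left') → 5 rows:
   credits student  score  hours
0        1     Tom     44     39
1        3     Ben     56     15
2        2     Ben     44     15
3        1     Tom     47     39
4        2     Tom     91     39
group by student: min(score), sum(hours):
         score  hours
student              
Ben         44     30
Tom         44    117
add column score_plus_5 = t['score'] + 5:
         score  hours  score_plus_5
student                            
Ben         44     30            49
Tom         44    117            49
sort by hours:
         score  hours  score_plus_5
student                            
Ben         44     30            49
Tom         44    117            49
value at position 0, column 'score_plus_5' → 49

49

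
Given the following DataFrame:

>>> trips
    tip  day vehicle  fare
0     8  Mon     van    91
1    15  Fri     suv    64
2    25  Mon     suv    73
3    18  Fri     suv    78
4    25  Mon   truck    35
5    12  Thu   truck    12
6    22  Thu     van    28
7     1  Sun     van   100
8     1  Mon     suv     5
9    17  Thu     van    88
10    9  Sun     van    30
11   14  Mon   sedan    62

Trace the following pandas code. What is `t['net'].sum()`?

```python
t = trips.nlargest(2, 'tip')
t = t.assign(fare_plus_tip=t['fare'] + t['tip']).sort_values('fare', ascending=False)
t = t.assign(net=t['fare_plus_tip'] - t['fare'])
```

take 2 rows with largest tip:
   tip  day vehicle  fare
2   25  Mon     suv    73
4   25  Mon   truck    35
add column fare_plus_tip = t['fare'] + t['tip']:
   tip  day vehicle  fare  fare_plus_tip
2   25  Mon     suv    73             98
4   25  Mon   truck    35             60
sort by fare descending:
   tip  day vehicle  fare  fare_plus_tip
2   25  Mon     suv    73             98
4   25  Mon   truck    35             60
add column net = t['fare_plus_tip'] - t['fare']:
   tip  day vehicle  fare  fare_plus_tip  net
2   25  Mon     suv    73             98   25
4   25  Mon   truck    35             60   25
The sum of column 'net' is 50.

50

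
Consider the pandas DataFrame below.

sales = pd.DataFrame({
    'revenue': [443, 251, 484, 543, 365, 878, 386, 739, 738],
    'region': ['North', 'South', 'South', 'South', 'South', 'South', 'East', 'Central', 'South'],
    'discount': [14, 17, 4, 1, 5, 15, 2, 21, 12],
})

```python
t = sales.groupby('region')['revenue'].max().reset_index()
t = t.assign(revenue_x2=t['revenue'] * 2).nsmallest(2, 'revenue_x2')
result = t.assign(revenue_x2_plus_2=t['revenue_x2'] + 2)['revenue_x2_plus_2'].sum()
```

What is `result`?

group by region, max of revenue:
region
Central    739
East       386
North      443
South      878
Name: revenue, dtype: int64
reset_index():
    region  revenue
0  Central      739
1     East      386
2    North      443
3    South      878
add column revenue_x2 = t['revenue'] * 2:
    region  revenue  revenue_x2
0  Central      739        1478
1     East      386         772
2    North      443         886
3    South      878        1756
take 2 rows with smallest revenue_x2:
  region  revenue  revenue_x2
1   East      386         772
2  North      443         886
add column revenue_x2_plus_2 = t['revenue_x2'] + 2:
  region  revenue  revenue_x2  revenue_x2_plus_2
1   East      386         772                774
2  North      443         886                888
sum of column 'revenue_x2_plus_2' → 1662

1662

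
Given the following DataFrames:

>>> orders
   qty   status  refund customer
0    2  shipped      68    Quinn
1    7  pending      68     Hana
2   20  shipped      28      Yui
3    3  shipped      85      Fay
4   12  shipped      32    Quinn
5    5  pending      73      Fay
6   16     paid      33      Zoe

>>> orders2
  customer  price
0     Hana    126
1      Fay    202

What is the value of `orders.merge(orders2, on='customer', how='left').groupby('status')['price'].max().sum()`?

404.0

merge on 'customer' (how='left') → 7 rows:
   qty   status  refund customer  price
0    2  shipped      68    Quinn    NaN
1    7  pending      68     Hana  126.0
2   20  shipped      28      Yui    NaN
3    3  shipped      85      Fay  202.0
4   12  shipped      32    Quinn    NaN
5    5  pending      73      Fay  202.0
6   16     paid      33      Zoe    NaN
group by status, max of price:
status
paid         NaN
pending    202.0
shipped    202.0
Name: price, dtype: float64
sum of the resulting series → 404.0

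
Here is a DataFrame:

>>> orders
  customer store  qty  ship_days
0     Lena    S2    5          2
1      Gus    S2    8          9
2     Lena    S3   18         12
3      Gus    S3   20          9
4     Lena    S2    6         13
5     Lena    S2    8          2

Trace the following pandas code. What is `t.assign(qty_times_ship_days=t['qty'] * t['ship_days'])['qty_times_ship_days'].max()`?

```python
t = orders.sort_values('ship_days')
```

sort by ship_days:
  customer store  qty  ship_days
0     Lena    S2    5          2
5     Lena    S2    8          2
1      Gus    S2    8          9
3      Gus    S3   20          9
2     Lena    S3   18         12
4     Lena    S2    6         13
add column qty_times_ship_days = t['qty'] * t['ship_days']:
  customer store  qty  ship_days  qty_times_ship_days
0     Lena    S2    5          2                   10
5     Lena    S2    8          2                   16
1      Gus    S2    8          9                   72
3      Gus    S3   20          9                  180
2     Lena    S3   18         12                  216
4     Lena    S2    6         13                   78

216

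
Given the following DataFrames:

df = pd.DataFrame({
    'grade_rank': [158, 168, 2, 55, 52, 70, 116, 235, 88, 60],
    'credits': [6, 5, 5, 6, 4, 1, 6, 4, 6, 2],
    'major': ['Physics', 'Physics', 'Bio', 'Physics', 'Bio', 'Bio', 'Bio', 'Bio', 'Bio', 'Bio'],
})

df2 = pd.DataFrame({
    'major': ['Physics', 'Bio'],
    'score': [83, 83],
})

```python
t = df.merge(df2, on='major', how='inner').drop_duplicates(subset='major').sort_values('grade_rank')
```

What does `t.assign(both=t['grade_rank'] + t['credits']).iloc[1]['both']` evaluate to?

164

merge on 'major' (how='inner') → 10 rows:
   grade_rank  credits    major  score
0         158        6  Physics     83
1         168        5  Physics     83
2           2        5      Bio     83
3          55        6  Physics     83
4          52        4      Bio     83
5          70        1      Bio     83
6         116        6      Bio     83
7         235        4      Bio     83
8          88        6      Bio     83
9          60        2      Bio     83
drop duplicate major (keep=first):
   grade_rank  credits    major  score
0         158        6  Physics     83
2           2        5      Bio     83
sort by grade_rank:
   grade_rank  credits    major  score
2           2        5      Bio     83
0         158        6  Physics     83
add column both = t['grade_rank'] + t['credits']:
   grade_rank  credits    major  score  both
2           2        5      Bio     83     7
0         158        6  Physics     83   164
Finally, value at position 1, column 'both' = 164.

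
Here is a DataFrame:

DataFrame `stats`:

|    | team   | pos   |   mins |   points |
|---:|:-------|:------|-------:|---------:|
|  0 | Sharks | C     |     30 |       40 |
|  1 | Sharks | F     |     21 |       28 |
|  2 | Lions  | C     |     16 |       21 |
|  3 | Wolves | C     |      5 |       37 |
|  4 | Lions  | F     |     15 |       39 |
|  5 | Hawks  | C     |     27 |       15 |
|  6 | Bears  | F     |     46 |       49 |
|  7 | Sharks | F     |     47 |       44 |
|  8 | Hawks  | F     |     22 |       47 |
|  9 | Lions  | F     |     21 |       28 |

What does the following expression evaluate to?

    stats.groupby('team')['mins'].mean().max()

group by team, mean of mins:
team
Bears     46.000000
Hawks     24.500000
Lions     17.333333
Sharks    32.666667
Wolves     5.000000
Name: mins, dtype: float64
Taking the max of the resulting series gives 46.0.

46.0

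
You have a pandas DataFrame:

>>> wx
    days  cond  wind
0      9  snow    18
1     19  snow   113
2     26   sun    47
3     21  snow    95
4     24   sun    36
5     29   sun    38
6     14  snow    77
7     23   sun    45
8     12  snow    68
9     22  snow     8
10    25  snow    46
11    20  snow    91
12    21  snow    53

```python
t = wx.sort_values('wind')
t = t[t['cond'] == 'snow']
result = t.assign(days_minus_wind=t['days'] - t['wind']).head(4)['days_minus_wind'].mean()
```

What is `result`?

sort by wind:
    days  cond  wind
9     22  snow     8
0      9  snow    18
4     24   sun    36
5     29   sun    38
7     23   sun    45
10    25  snow    46
2     26   sun    47
12    21  snow    53
8     12  snow    68
6     14  snow    77
11    20  snow    91
3     21  snow    95
1     19  snow   113
filter rows where cond == 'snow':
    days  cond  wind
9     22  snow     8
0      9  snow    18
10    25  snow    46
12    21  snow    53
8     12  snow    68
6     14  snow    77
11    20  snow    91
3     21  snow    95
1     19  snow   113
add column days_minus_wind = t['days'] - t['wind']:
    days  cond  wind  days_minus_wind
9     22  snow     8               14
0      9  snow    18               -9
10    25  snow    46              -21
12    21  snow    53              -32
8     12  snow    68              -56
6     14  snow    77              -63
11    20  snow    91              -71
3     21  snow    95              -74
1     19  snow   113              -94
take first 4 rows:
    days  cond  wind  days_minus_wind
9     22  snow     8               14
0      9  snow    18               -9
10    25  snow    46              -21
12    21  snow    53              -32
So mean() = -12.0.

-12.0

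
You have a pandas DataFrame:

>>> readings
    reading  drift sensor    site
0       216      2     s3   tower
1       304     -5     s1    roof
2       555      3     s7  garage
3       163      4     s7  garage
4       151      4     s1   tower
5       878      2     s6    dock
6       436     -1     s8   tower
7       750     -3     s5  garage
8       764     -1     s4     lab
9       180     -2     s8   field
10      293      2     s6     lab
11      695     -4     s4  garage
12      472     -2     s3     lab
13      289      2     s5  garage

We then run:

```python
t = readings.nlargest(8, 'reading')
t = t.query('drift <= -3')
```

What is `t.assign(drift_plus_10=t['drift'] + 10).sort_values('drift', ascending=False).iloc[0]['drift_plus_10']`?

7

take 8 rows with largest reading:
    reading  drift sensor    site
5       878      2     s6    dock
8       764     -1     s4     lab
7       750     -3     s5  garage
11      695     -4     s4  garage
2       555      3     s7  garage
12      472     -2     s3     lab
6       436     -1     s8   tower
1       304     -5     s1    roof
filter rows where drift <= -3:
    reading  drift sensor    site
7       750     -3     s5  garage
11      695     -4     s4  garage
1       304     -5     s1    roof
add column drift_plus_10 = t['drift'] + 10:
    reading  drift sensor    site  drift_plus_10
7       750     -3     s5  garage              7
11      695     -4     s4  garage              6
1       304     -5     s1    roof              5
sort by drift descending:
    reading  drift sensor    site  drift_plus_10
7       750     -3     s5  garage              7
11      695     -4     s4  garage              6
1       304     -5     s1    roof              5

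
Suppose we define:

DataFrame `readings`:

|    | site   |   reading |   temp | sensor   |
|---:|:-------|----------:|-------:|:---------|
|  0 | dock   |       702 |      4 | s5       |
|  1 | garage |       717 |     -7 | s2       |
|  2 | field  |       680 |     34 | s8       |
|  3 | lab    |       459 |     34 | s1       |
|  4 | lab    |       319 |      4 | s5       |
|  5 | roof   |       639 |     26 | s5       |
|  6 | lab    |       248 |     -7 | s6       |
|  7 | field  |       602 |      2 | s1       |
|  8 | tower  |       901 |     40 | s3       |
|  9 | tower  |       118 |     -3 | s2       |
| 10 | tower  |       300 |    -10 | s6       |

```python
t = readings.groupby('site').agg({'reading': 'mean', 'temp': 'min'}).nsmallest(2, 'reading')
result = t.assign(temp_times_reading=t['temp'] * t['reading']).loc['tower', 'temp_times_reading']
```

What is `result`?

group by site: mean(reading), min(temp):
           reading  temp
site                    
dock    702.000000     4
field   641.000000     2
garage  717.000000    -7
lab     342.000000    -7
roof    639.000000    26
tower   439.666667   -10
take 2 rows with smallest reading:
          reading  temp
site                   
lab    342.000000    -7
tower  439.666667   -10
add column temp_times_reading = t['temp'] * t['reading']:
          reading  temp  temp_times_reading
site                                       
lab    342.000000    -7        -2394.000000
tower  439.666667   -10        -4396.666667

-4396.66666667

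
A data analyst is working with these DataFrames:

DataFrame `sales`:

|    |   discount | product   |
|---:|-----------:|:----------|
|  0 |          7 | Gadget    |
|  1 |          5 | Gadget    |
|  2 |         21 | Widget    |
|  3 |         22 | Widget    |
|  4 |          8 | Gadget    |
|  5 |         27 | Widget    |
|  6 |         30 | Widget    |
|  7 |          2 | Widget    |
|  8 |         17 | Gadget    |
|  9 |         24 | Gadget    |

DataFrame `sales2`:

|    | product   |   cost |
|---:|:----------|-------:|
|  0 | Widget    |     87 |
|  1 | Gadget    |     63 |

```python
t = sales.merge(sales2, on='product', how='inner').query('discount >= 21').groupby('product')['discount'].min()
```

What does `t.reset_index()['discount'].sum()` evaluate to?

45

merge on 'product' (how='inner') → 10 rows:
   discount product  cost
0         7  Gadget    63
1         5  Gadget    63
2        21  Widget    87
3        22  Widget    87
4         8  Gadget    63
5        27  Widget    87
6        30  Widget    87
7         2  Widget    87
8        17  Gadget    63
9        24  Gadget    63
filter rows where discount >= 21:
   discount product  cost
2        21  Widget    87
3        22  Widget    87
5        27  Widget    87
6        30  Widget    87
9        24  Gadget    63
group by product, min of discount:
product
Gadget    24
Widget    21
Name: discount, dtype: int64
reset_index():
  product  discount
0  Gadget        24
1  Widget        21
Finally, sum of column 'discount' = 45.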